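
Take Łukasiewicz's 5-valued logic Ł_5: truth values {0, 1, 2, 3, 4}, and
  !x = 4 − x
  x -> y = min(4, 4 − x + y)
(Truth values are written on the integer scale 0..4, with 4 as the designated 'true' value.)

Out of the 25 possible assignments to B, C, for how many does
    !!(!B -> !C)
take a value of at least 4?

15

value 4: 15 assignments (counts)
value 3: 4 assignments
value 2: 3 assignments
value 1: 2 assignments
value 0: 1 assignment
So 15 of the 25 assignments meet the threshold.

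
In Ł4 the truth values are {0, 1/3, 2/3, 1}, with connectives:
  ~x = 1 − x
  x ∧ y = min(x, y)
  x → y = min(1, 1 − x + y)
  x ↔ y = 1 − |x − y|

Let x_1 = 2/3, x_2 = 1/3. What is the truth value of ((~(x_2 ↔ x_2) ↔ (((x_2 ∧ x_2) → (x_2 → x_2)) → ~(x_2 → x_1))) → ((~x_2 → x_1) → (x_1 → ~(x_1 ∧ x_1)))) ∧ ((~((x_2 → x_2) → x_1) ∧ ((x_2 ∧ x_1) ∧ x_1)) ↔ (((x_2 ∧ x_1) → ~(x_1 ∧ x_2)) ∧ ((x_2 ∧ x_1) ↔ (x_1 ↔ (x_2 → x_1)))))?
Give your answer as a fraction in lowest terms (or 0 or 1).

2/3

x_2 ↔ x_2 = 1/3 ↔ 1/3 = 1
~(x_2 ↔ x_2) = ~1 = 0
x_2 ∧ x_2 = 1/3 ∧ 1/3 = 1/3
x_2 → x_2 = 1/3 → 1/3 = 1
(x_2 ∧ x_2) → (x_2 → x_2) = 1/3 → 1 = 1
x_2 → x_1 = 1/3 → 2/3 = 1
~(x_2 → x_1) = ~1 = 0
((x_2 ∧ x_2) → (x_2 → x_2)) → ~(x_2 → x_1) = 1 → 0 = 0
~(x_2 ↔ x_2) ↔ (((x_2 ∧ x_2) → (x_2 → x_2)) → ~(x_2 → x_1)) = 0 ↔ 0 = 1
~x_2 = ~1/3 = 2/3
~x_2 → x_1 = 2/3 → 2/3 = 1
x_1 ∧ x_1 = 2/3 ∧ 2/3 = 2/3
~(x_1 ∧ x_1) = ~2/3 = 1/3
x_1 → ~(x_1 ∧ x_1) = 2/3 → 1/3 = 2/3
(~x_2 → x_1) → (x_1 → ~(x_1 ∧ x_1)) = 1 → 2/3 = 2/3
(~(x_2 ↔ x_2) ↔ (((x_2 ∧ x_2) → (x_2 → x_2)) → ~(x_2 → x_1))) → ((~x_2 → x_1) → (x_1 → ~(x_1 ∧ x_1))) = 1 → 2/3 = 2/3
x_2 → x_2 = 1/3 → 1/3 = 1
(x_2 → x_2) → x_1 = 1 → 2/3 = 2/3
~((x_2 → x_2) → x_1) = ~2/3 = 1/3
x_2 ∧ x_1 = 1/3 ∧ 2/3 = 1/3
(x_2 ∧ x_1) ∧ x_1 = 1/3 ∧ 2/3 = 1/3
~((x_2 → x_2) → x_1) ∧ ((x_2 ∧ x_1) ∧ x_1) = 1/3 ∧ 1/3 = 1/3
x_2 ∧ x_1 = 1/3 ∧ 2/3 = 1/3
x_1 ∧ x_2 = 2/3 ∧ 1/3 = 1/3
~(x_1 ∧ x_2) = ~1/3 = 2/3
(x_2 ∧ x_1) → ~(x_1 ∧ x_2) = 1/3 → 2/3 = 1
x_2 ∧ x_1 = 1/3 ∧ 2/3 = 1/3
x_2 → x_1 = 1/3 → 2/3 = 1
x_1 ↔ (x_2 → x_1) = 2/3 ↔ 1 = 2/3
(x_2 ∧ x_1) ↔ (x_1 ↔ (x_2 → x_1)) = 1/3 ↔ 2/3 = 2/3
((x_2 ∧ x_1) → ~(x_1 ∧ x_2)) ∧ ((x_2 ∧ x_1) ↔ (x_1 ↔ (x_2 → x_1))) = 1 ∧ 2/3 = 2/3
(~((x_2 → x_2) → x_1) ∧ ((x_2 ∧ x_1) ∧ x_1)) ↔ (((x_2 ∧ x_1) → ~(x_1 ∧ x_2)) ∧ ((x_2 ∧ x_1) ↔ (x_1 ↔ (x_2 → x_1)))) = 1/3 ↔ 2/3 = 2/3
((~(x_2 ↔ x_2) ↔ (((x_2 ∧ x_2) → (x_2 → x_2)) → ~(x_2 → x_1))) → ((~x_2 → x_1) → (x_1 → ~(x_1 ∧ x_1)))) ∧ ((~((x_2 → x_2) → x_1) ∧ ((x_2 ∧ x_1) ∧ x_1)) ↔ (((x_2 ∧ x_1) → ~(x_1 ∧ x_2)) ∧ ((x_2 ∧ x_1) ↔ (x_1 ↔ (x_2 → x_1))))) = 2/3 ∧ 2/3 = 2/3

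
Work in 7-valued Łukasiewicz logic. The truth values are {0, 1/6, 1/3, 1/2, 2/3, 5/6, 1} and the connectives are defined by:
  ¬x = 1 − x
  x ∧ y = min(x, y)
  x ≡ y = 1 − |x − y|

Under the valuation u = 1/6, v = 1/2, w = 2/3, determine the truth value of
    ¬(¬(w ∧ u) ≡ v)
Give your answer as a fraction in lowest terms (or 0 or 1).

w ∧ u = 2/3 ∧ 1/6 = 1/6
¬(w ∧ u) = ¬1/6 = 5/6
¬(w ∧ u) ≡ v = 5/6 ≡ 1/2 = 2/3
¬(¬(w ∧ u) ≡ v) = ¬2/3 = 1/3

1/3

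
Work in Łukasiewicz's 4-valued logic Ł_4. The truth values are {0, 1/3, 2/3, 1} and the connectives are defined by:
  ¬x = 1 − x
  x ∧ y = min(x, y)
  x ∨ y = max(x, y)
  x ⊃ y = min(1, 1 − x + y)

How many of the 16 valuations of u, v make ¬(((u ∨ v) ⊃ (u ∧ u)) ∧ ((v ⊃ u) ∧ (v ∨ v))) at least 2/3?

11

u = 0, v = 0 ↦ 1  ≥
u = 0, v = 1/3 ↦ 2/3  ≥
u = 0, v = 2/3 ↦ 2/3  ≥
u = 0, v = 1 ↦ 1  ≥
u = 1/3, v = 0 ↦ 1  ≥
u = 1/3, v = 1/3 ↦ 2/3  ≥
u = 1/3, v = 2/3 ↦ 1/3  <
u = 1/3, v = 1 ↦ 2/3  ≥
u = 2/3, v = 0 ↦ 1  ≥
u = 2/3, v = 1/3 ↦ 2/3  ≥
u = 2/3, v = 2/3 ↦ 1/3  <
u = 2/3, v = 1 ↦ 1/3  <
u = 1, v = 0 ↦ 1  ≥
u = 1, v = 1/3 ↦ 2/3  ≥
u = 1, v = 2/3 ↦ 1/3  <
u = 1, v = 1 ↦ 0  <
So 11 of the 16 assignments meet the threshold.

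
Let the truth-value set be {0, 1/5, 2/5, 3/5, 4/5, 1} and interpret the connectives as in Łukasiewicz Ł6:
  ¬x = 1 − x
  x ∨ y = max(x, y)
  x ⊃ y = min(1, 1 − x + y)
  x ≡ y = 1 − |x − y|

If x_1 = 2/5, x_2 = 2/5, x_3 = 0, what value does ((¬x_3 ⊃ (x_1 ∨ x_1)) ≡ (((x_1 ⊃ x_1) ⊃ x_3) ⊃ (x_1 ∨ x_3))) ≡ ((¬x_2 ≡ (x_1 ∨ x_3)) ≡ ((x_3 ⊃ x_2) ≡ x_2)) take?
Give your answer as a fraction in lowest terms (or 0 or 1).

¬x_3 = ¬0 = 1
x_1 ∨ x_1 = 2/5 ∨ 2/5 = 2/5
¬x_3 ⊃ (x_1 ∨ x_1) = 1 ⊃ 2/5 = 2/5
x_1 ⊃ x_1 = 2/5 ⊃ 2/5 = 1
(x_1 ⊃ x_1) ⊃ x_3 = 1 ⊃ 0 = 0
x_1 ∨ x_3 = 2/5 ∨ 0 = 2/5
((x_1 ⊃ x_1) ⊃ x_3) ⊃ (x_1 ∨ x_3) = 0 ⊃ 2/5 = 1
(¬x_3 ⊃ (x_1 ∨ x_1)) ≡ (((x_1 ⊃ x_1) ⊃ x_3) ⊃ (x_1 ∨ x_3)) = 2/5 ≡ 1 = 2/5
¬x_2 = ¬2/5 = 3/5
x_1 ∨ x_3 = 2/5 ∨ 0 = 2/5
¬x_2 ≡ (x_1 ∨ x_3) = 3/5 ≡ 2/5 = 4/5
x_3 ⊃ x_2 = 0 ⊃ 2/5 = 1
(x_3 ⊃ x_2) ≡ x_2 = 1 ≡ 2/5 = 2/5
(¬x_2 ≡ (x_1 ∨ x_3)) ≡ ((x_3 ⊃ x_2) ≡ x_2) = 4/5 ≡ 2/5 = 3/5
((¬x_3 ⊃ (x_1 ∨ x_1)) ≡ (((x_1 ⊃ x_1) ⊃ x_3) ⊃ (x_1 ∨ x_3))) ≡ ((¬x_2 ≡ (x_1 ∨ x_3)) ≡ ((x_3 ⊃ x_2) ≡ x_2)) = 2/5 ≡ 3/5 = 4/5

4/5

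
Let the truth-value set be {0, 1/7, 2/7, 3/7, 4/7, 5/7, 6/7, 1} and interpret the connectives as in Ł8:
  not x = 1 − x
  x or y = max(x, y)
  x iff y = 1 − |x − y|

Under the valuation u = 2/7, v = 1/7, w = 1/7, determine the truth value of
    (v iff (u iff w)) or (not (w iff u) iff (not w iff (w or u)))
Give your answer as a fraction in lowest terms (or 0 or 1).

5/7

u iff w = 2/7 iff 1/7 = 6/7
v iff (u iff w) = 1/7 iff 6/7 = 2/7
w iff u = 1/7 iff 2/7 = 6/7
not (w iff u) = not 6/7 = 1/7
not w = not 1/7 = 6/7
w or u = 1/7 or 2/7 = 2/7
not w iff (w or u) = 6/7 iff 2/7 = 3/7
not (w iff u) iff (not w iff (w or u)) = 1/7 iff 3/7 = 5/7
(v iff (u iff w)) or (not (w iff u) iff (not w iff (w or u))) = 2/7 or 5/7 = 5/7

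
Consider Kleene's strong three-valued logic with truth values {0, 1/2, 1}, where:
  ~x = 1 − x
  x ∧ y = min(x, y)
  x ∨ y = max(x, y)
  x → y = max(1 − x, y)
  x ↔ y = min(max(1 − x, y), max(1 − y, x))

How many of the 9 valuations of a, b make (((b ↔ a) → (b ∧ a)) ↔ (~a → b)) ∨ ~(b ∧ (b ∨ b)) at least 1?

5

a = 0, b = 0 ↦ 1  ≥
a = 0, b = 1/2 ↦ 1/2  <
a = 0, b = 1 ↦ 1  ≥
a = 1/2, b = 0 ↦ 1  ≥
a = 1/2, b = 1/2 ↦ 1/2  <
a = 1/2, b = 1 ↦ 1/2  <
a = 1, b = 0 ↦ 1  ≥
a = 1, b = 1/2 ↦ 1/2  <
a = 1, b = 1 ↦ 1  ≥
So 5 of the 9 assignments meet the threshold.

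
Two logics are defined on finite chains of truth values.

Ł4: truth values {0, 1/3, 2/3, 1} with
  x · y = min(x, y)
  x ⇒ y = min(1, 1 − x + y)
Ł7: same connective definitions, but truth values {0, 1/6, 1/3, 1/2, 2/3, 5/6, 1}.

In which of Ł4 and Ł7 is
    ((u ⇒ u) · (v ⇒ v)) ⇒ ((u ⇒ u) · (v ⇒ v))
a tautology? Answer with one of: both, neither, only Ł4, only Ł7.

In Ł4: every assignment gives 1 — tautology.
In Ł7: every assignment gives 1 — tautology.

both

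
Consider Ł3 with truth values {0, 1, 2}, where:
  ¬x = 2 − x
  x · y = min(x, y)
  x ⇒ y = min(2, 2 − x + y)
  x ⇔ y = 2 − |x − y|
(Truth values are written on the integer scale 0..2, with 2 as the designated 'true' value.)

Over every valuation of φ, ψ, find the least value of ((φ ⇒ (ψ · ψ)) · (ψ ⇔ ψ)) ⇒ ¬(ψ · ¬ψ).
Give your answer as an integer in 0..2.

Take φ = 0, ψ = 1:
ψ · ψ = 1 · 1 = 1
φ ⇒ (ψ · ψ) = 0 ⇒ 1 = 2
ψ ⇔ ψ = 1 ⇔ 1 = 2
(φ ⇒ (ψ · ψ)) · (ψ ⇔ ψ) = 2 · 2 = 2
¬ψ = ¬1 = 1
ψ · ¬ψ = 1 · 1 = 1
¬(ψ · ¬ψ) = ¬1 = 1
((φ ⇒ (ψ · ψ)) · (ψ ⇔ ψ)) ⇒ ¬(ψ · ¬ψ) = 2 ⇒ 1 = 1
No assignment yields a value below 1, so this is the minimum.

1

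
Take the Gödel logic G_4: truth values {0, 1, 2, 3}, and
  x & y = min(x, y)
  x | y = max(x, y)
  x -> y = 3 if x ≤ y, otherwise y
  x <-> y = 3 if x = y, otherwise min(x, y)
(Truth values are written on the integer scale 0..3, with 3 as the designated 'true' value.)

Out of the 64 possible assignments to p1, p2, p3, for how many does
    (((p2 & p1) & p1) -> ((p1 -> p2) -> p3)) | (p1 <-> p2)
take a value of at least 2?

value 3: 56 assignments (counts)
value 2: 4 assignments (counts)
value 1: 4 assignments
So 60 of the 64 assignments meet the threshold.

60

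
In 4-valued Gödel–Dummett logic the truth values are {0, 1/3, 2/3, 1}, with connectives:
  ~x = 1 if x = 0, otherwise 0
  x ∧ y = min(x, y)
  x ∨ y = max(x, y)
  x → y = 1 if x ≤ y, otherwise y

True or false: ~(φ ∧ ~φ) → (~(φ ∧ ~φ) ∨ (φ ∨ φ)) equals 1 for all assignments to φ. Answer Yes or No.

Yes

φ = 0 ↦ 1
φ = 1/3 ↦ 1
φ = 2/3 ↦ 1
φ = 1 ↦ 1
Every assignment gives a value ≥ 1.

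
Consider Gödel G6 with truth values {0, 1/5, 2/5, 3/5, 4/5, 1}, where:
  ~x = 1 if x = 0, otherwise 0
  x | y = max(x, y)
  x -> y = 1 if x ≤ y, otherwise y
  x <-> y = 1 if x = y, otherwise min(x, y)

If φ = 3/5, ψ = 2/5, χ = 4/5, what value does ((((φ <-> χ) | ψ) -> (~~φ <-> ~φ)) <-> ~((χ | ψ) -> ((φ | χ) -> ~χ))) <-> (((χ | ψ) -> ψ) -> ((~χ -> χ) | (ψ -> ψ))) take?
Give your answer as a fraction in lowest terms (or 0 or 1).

φ <-> χ = 3/5 <-> 4/5 = 3/5
(φ <-> χ) | ψ = 3/5 | 2/5 = 3/5
~φ = ~3/5 = 0
~~φ = ~0 = 1
~φ = ~3/5 = 0
~~φ <-> ~φ = 1 <-> 0 = 0
((φ <-> χ) | ψ) -> (~~φ <-> ~φ) = 3/5 -> 0 = 0
χ | ψ = 4/5 | 2/5 = 4/5
φ | χ = 3/5 | 4/5 = 4/5
~χ = ~4/5 = 0
(φ | χ) -> ~χ = 4/5 -> 0 = 0
(χ | ψ) -> ((φ | χ) -> ~χ) = 4/5 -> 0 = 0
~((χ | ψ) -> ((φ | χ) -> ~χ)) = ~0 = 1
(((φ <-> χ) | ψ) -> (~~φ <-> ~φ)) <-> ~((χ | ψ) -> ((φ | χ) -> ~χ)) = 0 <-> 1 = 0
χ | ψ = 4/5 | 2/5 = 4/5
(χ | ψ) -> ψ = 4/5 -> 2/5 = 2/5
~χ = ~4/5 = 0
~χ -> χ = 0 -> 4/5 = 1
ψ -> ψ = 2/5 -> 2/5 = 1
(~χ -> χ) | (ψ -> ψ) = 1 | 1 = 1
((χ | ψ) -> ψ) -> ((~χ -> χ) | (ψ -> ψ)) = 2/5 -> 1 = 1
((((φ <-> χ) | ψ) -> (~~φ <-> ~φ)) <-> ~((χ | ψ) -> ((φ | χ) -> ~χ))) <-> (((χ | ψ) -> ψ) -> ((~χ -> χ) | (ψ -> ψ))) = 0 <-> 1 = 0

0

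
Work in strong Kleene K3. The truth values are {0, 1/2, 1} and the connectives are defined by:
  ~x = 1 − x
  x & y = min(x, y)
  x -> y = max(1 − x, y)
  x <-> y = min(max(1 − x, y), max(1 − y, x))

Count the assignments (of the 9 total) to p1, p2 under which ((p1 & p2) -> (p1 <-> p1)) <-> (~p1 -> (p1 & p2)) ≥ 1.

3

p1 = 0, p2 = 0 ↦ 0  <
p1 = 0, p2 = 1/2 ↦ 0  <
p1 = 0, p2 = 1 ↦ 0  <
p1 = 1/2, p2 = 0 ↦ 1/2  <
p1 = 1/2, p2 = 1/2 ↦ 1/2  <
p1 = 1/2, p2 = 1 ↦ 1/2  <
p1 = 1, p2 = 0 ↦ 1  ≥
p1 = 1, p2 = 1/2 ↦ 1  ≥
p1 = 1, p2 = 1 ↦ 1  ≥
So 3 of the 9 assignments meet the threshold.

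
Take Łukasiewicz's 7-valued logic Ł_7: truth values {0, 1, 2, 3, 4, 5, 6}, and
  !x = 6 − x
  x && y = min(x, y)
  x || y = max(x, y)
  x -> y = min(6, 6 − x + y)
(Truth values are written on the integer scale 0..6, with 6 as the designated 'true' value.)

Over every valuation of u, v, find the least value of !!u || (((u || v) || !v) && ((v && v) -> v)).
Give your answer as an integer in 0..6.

Take u = 0, v = 3:
!u = !0 = 6
!!u = !6 = 0
u || v = 0 || 3 = 3
!v = !3 = 3
(u || v) || !v = 3 || 3 = 3
v && v = 3 && 3 = 3
(v && v) -> v = 3 -> 3 = 6
((u || v) || !v) && ((v && v) -> v) = 3 && 6 = 3
!!u || (((u || v) || !v) && ((v && v) -> v)) = 0 || 3 = 3
No assignment yields a value below 3, so this is the minimum.

3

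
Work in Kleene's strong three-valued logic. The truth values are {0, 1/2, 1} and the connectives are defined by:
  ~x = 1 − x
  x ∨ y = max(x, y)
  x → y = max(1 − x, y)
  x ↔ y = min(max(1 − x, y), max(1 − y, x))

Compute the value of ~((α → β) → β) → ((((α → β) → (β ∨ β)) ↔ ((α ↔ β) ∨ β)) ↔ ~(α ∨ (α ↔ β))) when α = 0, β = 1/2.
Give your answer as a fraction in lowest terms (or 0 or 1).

1/2

α → β = 0 → 1/2 = 1
(α → β) → β = 1 → 1/2 = 1/2
~((α → β) → β) = ~1/2 = 1/2
α → β = 0 → 1/2 = 1
β ∨ β = 1/2 ∨ 1/2 = 1/2
(α → β) → (β ∨ β) = 1 → 1/2 = 1/2
α ↔ β = 0 ↔ 1/2 = 1/2
(α ↔ β) ∨ β = 1/2 ∨ 1/2 = 1/2
((α → β) → (β ∨ β)) ↔ ((α ↔ β) ∨ β) = 1/2 ↔ 1/2 = 1/2
α ↔ β = 0 ↔ 1/2 = 1/2
α ∨ (α ↔ β) = 0 ∨ 1/2 = 1/2
~(α ∨ (α ↔ β)) = ~1/2 = 1/2
(((α → β) → (β ∨ β)) ↔ ((α ↔ β) ∨ β)) ↔ ~(α ∨ (α ↔ β)) = 1/2 ↔ 1/2 = 1/2
~((α → β) → β) → ((((α → β) → (β ∨ β)) ↔ ((α ↔ β) ∨ β)) ↔ ~(α ∨ (α ↔ β))) = 1/2 → 1/2 = 1/2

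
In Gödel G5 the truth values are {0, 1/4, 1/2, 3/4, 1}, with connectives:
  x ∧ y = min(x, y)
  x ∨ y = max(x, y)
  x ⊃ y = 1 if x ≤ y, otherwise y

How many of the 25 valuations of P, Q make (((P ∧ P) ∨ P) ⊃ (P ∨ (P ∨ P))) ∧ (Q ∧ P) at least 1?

value 1: 1 assignment (counts)
value 3/4: 3 assignments
value 1/2: 5 assignments
value 1/4: 7 assignments
value 0: 9 assignments
So 1 of the 25 assignments meets the threshold.

1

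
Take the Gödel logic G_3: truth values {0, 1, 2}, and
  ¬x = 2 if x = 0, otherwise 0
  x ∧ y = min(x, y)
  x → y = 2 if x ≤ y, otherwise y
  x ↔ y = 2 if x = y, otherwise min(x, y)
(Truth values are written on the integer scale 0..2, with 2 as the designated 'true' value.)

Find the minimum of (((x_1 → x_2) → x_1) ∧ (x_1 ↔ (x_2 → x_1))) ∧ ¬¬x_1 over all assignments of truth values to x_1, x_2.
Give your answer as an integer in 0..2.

Take x_1 = 0, x_2 = 0:
x_1 → x_2 = 0 → 0 = 2
(x_1 → x_2) → x_1 = 2 → 0 = 0
x_2 → x_1 = 0 → 0 = 2
x_1 ↔ (x_2 → x_1) = 0 ↔ 2 = 0
((x_1 → x_2) → x_1) ∧ (x_1 ↔ (x_2 → x_1)) = 0 ∧ 0 = 0
¬x_1 = ¬0 = 2
¬¬x_1 = ¬2 = 0
(((x_1 → x_2) → x_1) ∧ (x_1 ↔ (x_2 → x_1))) ∧ ¬¬x_1 = 0 ∧ 0 = 0
No assignment yields a value below 0, so this is the minimum.

0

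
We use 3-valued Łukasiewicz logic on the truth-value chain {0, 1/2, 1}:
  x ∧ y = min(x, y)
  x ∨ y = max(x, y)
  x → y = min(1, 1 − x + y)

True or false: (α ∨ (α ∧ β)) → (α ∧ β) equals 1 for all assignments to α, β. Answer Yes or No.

Counterexample: take α = 1/2, β = 0.
α ∧ β = 1/2 ∧ 0 = 0
α ∨ (α ∧ β) = 1/2 ∨ 0 = 1/2
(α ∨ (α ∧ β)) → (α ∧ β) = 1/2 → 0 = 1/2
This gives 1/2 ≠ 1.

No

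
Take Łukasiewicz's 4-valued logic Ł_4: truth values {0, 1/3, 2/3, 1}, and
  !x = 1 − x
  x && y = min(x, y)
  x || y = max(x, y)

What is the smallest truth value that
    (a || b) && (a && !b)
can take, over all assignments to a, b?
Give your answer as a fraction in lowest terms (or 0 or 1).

0

Take a = 0, b = 0:
a || b = 0 || 0 = 0
!b = !0 = 1
a && !b = 0 && 1 = 0
(a || b) && (a && !b) = 0 && 0 = 0
No assignment yields a value below 0, so this is the minimum.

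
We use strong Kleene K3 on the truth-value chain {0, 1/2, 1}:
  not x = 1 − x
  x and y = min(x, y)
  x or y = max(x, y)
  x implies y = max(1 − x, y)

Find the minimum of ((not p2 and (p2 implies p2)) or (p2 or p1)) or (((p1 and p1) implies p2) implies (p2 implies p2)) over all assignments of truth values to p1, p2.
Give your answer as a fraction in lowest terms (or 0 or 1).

Take p1 = 0, p2 = 1/2:
not p2 = not 1/2 = 1/2
p2 implies p2 = 1/2 implies 1/2 = 1/2
not p2 and (p2 implies p2) = 1/2 and 1/2 = 1/2
p2 or p1 = 1/2 or 0 = 1/2
(not p2 and (p2 implies p2)) or (p2 or p1) = 1/2 or 1/2 = 1/2
p1 and p1 = 0 and 0 = 0
(p1 and p1) implies p2 = 0 implies 1/2 = 1
p2 implies p2 = 1/2 implies 1/2 = 1/2
((p1 and p1) implies p2) implies (p2 implies p2) = 1 implies 1/2 = 1/2
((not p2 and (p2 implies p2)) or (p2 or p1)) or (((p1 and p1) implies p2) implies (p2 implies p2)) = 1/2 or 1/2 = 1/2
No assignment yields a value below 1/2, so this is the minimum.

1/2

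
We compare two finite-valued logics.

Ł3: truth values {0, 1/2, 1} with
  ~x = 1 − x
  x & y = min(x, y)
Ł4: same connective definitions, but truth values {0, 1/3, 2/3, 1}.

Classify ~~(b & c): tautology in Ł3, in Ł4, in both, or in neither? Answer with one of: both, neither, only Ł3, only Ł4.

In Ł3: at b = 0, c = 0 the value is 0 — not a tautology.
In Ł4: at b = 0, c = 0 the value is 0 — not a tautology.

neither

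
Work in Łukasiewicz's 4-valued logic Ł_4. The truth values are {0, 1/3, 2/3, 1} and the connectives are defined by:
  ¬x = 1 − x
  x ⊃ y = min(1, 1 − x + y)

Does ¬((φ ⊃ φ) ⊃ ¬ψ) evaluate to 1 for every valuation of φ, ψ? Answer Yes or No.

Counterexample: take φ = 0, ψ = 0.
φ ⊃ φ = 0 ⊃ 0 = 1
¬ψ = ¬0 = 1
(φ ⊃ φ) ⊃ ¬ψ = 1 ⊃ 1 = 1
¬((φ ⊃ φ) ⊃ ¬ψ) = ¬1 = 0
This gives 0 ≠ 1.

No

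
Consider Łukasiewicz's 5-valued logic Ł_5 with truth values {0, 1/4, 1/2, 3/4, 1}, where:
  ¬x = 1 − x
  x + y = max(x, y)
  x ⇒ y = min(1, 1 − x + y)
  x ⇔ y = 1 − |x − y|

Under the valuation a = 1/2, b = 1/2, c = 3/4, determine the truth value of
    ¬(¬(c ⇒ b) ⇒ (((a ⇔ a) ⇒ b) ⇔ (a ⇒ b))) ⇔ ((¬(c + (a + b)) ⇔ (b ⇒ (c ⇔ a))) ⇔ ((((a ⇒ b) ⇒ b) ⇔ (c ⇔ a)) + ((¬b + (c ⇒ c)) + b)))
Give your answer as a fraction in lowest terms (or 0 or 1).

c ⇒ b = 3/4 ⇒ 1/2 = 3/4
¬(c ⇒ b) = ¬3/4 = 1/4
a ⇔ a = 1/2 ⇔ 1/2 = 1
(a ⇔ a) ⇒ b = 1 ⇒ 1/2 = 1/2
a ⇒ b = 1/2 ⇒ 1/2 = 1
((a ⇔ a) ⇒ b) ⇔ (a ⇒ b) = 1/2 ⇔ 1 = 1/2
¬(c ⇒ b) ⇒ (((a ⇔ a) ⇒ b) ⇔ (a ⇒ b)) = 1/4 ⇒ 1/2 = 1
¬(¬(c ⇒ b) ⇒ (((a ⇔ a) ⇒ b) ⇔ (a ⇒ b))) = ¬1 = 0
a + b = 1/2 + 1/2 = 1/2
c + (a + b) = 3/4 + 1/2 = 3/4
¬(c + (a + b)) = ¬3/4 = 1/4
c ⇔ a = 3/4 ⇔ 1/2 = 3/4
b ⇒ (c ⇔ a) = 1/2 ⇒ 3/4 = 1
¬(c + (a + b)) ⇔ (b ⇒ (c ⇔ a)) = 1/4 ⇔ 1 = 1/4
a ⇒ b = 1/2 ⇒ 1/2 = 1
(a ⇒ b) ⇒ b = 1 ⇒ 1/2 = 1/2
c ⇔ a = 3/4 ⇔ 1/2 = 3/4
((a ⇒ b) ⇒ b) ⇔ (c ⇔ a) = 1/2 ⇔ 3/4 = 3/4
¬b = ¬1/2 = 1/2
c ⇒ c = 3/4 ⇒ 3/4 = 1
¬b + (c ⇒ c) = 1/2 + 1 = 1
(¬b + (c ⇒ c)) + b = 1 + 1/2 = 1
(((a ⇒ b) ⇒ b) ⇔ (c ⇔ a)) + ((¬b + (c ⇒ c)) + b) = 3/4 + 1 = 1
(¬(c + (a + b)) ⇔ (b ⇒ (c ⇔ a))) ⇔ ((((a ⇒ b) ⇒ b) ⇔ (c ⇔ a)) + ((¬b + (c ⇒ c)) + b)) = 1/4 ⇔ 1 = 1/4
¬(¬(c ⇒ b) ⇒ (((a ⇔ a) ⇒ b) ⇔ (a ⇒ b))) ⇔ ((¬(c + (a + b)) ⇔ (b ⇒ (c ⇔ a))) ⇔ ((((a ⇒ b) ⇒ b) ⇔ (c ⇔ a)) + ((¬b + (c ⇒ c)) + b))) = 0 ⇔ 1/4 = 3/4

3/4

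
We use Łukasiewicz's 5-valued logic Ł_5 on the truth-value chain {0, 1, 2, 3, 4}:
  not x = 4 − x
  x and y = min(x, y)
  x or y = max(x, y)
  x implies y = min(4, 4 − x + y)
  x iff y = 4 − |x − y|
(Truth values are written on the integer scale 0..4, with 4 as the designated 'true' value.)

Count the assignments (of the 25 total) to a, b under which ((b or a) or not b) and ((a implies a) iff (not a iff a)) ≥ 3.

4

value 4: 2 assignments (counts)
value 3: 2 assignments (counts)
value 2: 11 assignments
value 0: 10 assignments
So 4 of the 25 assignments meet the threshold.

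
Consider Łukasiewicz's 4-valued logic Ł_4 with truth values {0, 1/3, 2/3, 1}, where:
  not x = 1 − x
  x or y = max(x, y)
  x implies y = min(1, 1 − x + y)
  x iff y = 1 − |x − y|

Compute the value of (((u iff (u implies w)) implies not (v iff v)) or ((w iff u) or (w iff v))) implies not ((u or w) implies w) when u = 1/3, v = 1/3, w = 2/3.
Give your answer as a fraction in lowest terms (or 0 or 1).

u implies w = 1/3 implies 2/3 = 1
u iff (u implies w) = 1/3 iff 1 = 1/3
v iff v = 1/3 iff 1/3 = 1
not (v iff v) = not 1 = 0
(u iff (u implies w)) implies not (v iff v) = 1/3 implies 0 = 2/3
w iff u = 2/3 iff 1/3 = 2/3
w iff v = 2/3 iff 1/3 = 2/3
(w iff u) or (w iff v) = 2/3 or 2/3 = 2/3
((u iff (u implies w)) implies not (v iff v)) or ((w iff u) or (w iff v)) = 2/3 or 2/3 = 2/3
u or w = 1/3 or 2/3 = 2/3
(u or w) implies w = 2/3 implies 2/3 = 1
not ((u or w) implies w) = not 1 = 0
(((u iff (u implies w)) implies not (v iff v)) or ((w iff u) or (w iff v))) implies not ((u or w) implies w) = 2/3 implies 0 = 1/3

1/3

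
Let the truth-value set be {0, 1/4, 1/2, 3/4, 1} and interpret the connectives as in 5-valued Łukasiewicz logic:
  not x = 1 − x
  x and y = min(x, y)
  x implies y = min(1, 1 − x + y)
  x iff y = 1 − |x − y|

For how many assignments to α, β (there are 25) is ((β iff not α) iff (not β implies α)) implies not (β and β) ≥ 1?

value 1: 9 assignments (counts)
value 3/4: 7 assignments
value 1/2: 5 assignments
value 1/4: 3 assignments
value 0: 1 assignment
So 9 of the 25 assignments meet the threshold.

9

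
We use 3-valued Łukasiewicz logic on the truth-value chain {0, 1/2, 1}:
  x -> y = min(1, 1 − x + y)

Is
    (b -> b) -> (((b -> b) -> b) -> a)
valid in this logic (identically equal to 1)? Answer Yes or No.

Counterexample: take a = 0, b = 1/2.
b -> b = 1/2 -> 1/2 = 1
b -> b = 1/2 -> 1/2 = 1
(b -> b) -> b = 1 -> 1/2 = 1/2
((b -> b) -> b) -> a = 1/2 -> 0 = 1/2
(b -> b) -> (((b -> b) -> b) -> a) = 1 -> 1/2 = 1/2
This gives 1/2 ≠ 1.

No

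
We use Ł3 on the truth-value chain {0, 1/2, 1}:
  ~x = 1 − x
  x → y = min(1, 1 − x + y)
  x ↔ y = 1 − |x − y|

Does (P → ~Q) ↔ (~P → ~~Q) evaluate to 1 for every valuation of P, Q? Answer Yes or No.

No

Counterexample: take P = 0, Q = 0.
~Q = ~0 = 1
P → ~Q = 0 → 1 = 1
~P = ~0 = 1
~Q = ~0 = 1
~~Q = ~1 = 0
~P → ~~Q = 1 → 0 = 0
(P → ~Q) ↔ (~P → ~~Q) = 1 ↔ 0 = 0
This gives 0 ≠ 1.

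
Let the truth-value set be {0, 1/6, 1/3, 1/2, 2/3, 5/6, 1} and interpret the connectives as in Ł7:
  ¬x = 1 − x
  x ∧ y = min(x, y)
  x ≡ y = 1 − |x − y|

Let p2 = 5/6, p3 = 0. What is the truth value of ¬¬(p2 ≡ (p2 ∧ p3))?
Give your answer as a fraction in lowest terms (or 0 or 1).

1/6

p2 ∧ p3 = 5/6 ∧ 0 = 0
p2 ≡ (p2 ∧ p3) = 5/6 ≡ 0 = 1/6
¬(p2 ≡ (p2 ∧ p3)) = ¬1/6 = 5/6
¬¬(p2 ≡ (p2 ∧ p3)) = ¬5/6 = 1/6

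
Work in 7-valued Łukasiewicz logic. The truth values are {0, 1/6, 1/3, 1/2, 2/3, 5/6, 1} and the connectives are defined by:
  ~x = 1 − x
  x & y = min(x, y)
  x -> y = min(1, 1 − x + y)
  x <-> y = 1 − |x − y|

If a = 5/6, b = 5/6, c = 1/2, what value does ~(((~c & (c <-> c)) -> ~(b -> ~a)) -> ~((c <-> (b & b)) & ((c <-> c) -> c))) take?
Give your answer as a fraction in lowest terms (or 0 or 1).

~c = ~1/2 = 1/2
c <-> c = 1/2 <-> 1/2 = 1
~c & (c <-> c) = 1/2 & 1 = 1/2
~a = ~5/6 = 1/6
b -> ~a = 5/6 -> 1/6 = 1/3
~(b -> ~a) = ~1/3 = 2/3
(~c & (c <-> c)) -> ~(b -> ~a) = 1/2 -> 2/3 = 1
b & b = 5/6 & 5/6 = 5/6
c <-> (b & b) = 1/2 <-> 5/6 = 2/3
c <-> c = 1/2 <-> 1/2 = 1
(c <-> c) -> c = 1 -> 1/2 = 1/2
(c <-> (b & b)) & ((c <-> c) -> c) = 2/3 & 1/2 = 1/2
~((c <-> (b & b)) & ((c <-> c) -> c)) = ~1/2 = 1/2
((~c & (c <-> c)) -> ~(b -> ~a)) -> ~((c <-> (b & b)) & ((c <-> c) -> c)) = 1 -> 1/2 = 1/2
~(((~c & (c <-> c)) -> ~(b -> ~a)) -> ~((c <-> (b & b)) & ((c <-> c) -> c))) = ~1/2 = 1/2

1/2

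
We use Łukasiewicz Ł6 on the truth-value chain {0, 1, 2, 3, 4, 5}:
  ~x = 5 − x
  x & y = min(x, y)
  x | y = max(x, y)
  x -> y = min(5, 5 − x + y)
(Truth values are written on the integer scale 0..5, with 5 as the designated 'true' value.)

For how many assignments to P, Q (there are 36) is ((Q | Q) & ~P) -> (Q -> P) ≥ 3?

33

value 5: 30 assignments (counts)
value 4: 2 assignments (counts)
value 3: 1 assignment (counts)
value 2: 2 assignments
value 0: 1 assignment
So 33 of the 36 assignments meet the threshold.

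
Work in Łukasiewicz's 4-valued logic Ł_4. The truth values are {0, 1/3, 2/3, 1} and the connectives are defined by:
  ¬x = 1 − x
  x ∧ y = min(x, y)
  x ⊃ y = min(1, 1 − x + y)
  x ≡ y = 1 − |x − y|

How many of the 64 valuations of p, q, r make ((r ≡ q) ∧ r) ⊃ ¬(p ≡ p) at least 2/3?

44

value 1: 20 assignments (counts)
value 2/3: 24 assignments (counts)
value 1/3: 16 assignments
value 0: 4 assignments
So 44 of the 64 assignments meet the threshold.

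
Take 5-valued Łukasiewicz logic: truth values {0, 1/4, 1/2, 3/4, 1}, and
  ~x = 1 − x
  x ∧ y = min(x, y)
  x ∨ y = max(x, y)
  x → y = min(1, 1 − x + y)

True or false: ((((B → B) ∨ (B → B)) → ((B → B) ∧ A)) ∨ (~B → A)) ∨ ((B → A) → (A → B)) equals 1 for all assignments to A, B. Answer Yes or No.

Counterexample: take A = 1/4, B = 0.
B → B = 0 → 0 = 1
B → B = 0 → 0 = 1
(B → B) ∨ (B → B) = 1 ∨ 1 = 1
B → B = 0 → 0 = 1
(B → B) ∧ A = 1 ∧ 1/4 = 1/4
((B → B) ∨ (B → B)) → ((B → B) ∧ A) = 1 → 1/4 = 1/4
~B = ~0 = 1
~B → A = 1 → 1/4 = 1/4
(((B → B) ∨ (B → B)) → ((B → B) ∧ A)) ∨ (~B → A) = 1/4 ∨ 1/4 = 1/4
B → A = 0 → 1/4 = 1
A → B = 1/4 → 0 = 3/4
(B → A) → (A → B) = 1 → 3/4 = 3/4
((((B → B) ∨ (B → B)) → ((B → B) ∧ A)) ∨ (~B → A)) ∨ ((B → A) → (A → B)) = 1/4 ∨ 3/4 = 3/4
This gives 3/4 ≠ 1.

No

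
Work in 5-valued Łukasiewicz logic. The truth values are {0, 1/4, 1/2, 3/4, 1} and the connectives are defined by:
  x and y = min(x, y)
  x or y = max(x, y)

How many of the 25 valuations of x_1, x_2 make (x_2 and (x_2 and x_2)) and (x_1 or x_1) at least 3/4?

value 1: 1 assignment (counts)
value 3/4: 3 assignments (counts)
value 1/2: 5 assignments
value 1/4: 7 assignments
value 0: 9 assignments
So 4 of the 25 assignments meet the threshold.

4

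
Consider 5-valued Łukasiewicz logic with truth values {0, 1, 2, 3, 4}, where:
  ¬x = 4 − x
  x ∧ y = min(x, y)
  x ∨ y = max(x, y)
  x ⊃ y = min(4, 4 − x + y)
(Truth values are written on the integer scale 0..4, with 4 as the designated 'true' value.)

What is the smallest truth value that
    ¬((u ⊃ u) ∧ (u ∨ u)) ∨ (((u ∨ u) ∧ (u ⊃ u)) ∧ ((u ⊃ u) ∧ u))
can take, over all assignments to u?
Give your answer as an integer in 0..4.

Take u = 2:
u ⊃ u = 2 ⊃ 2 = 4
u ∨ u = 2 ∨ 2 = 2
(u ⊃ u) ∧ (u ∨ u) = 4 ∧ 2 = 2
¬((u ⊃ u) ∧ (u ∨ u)) = ¬2 = 2
u ∨ u = 2 ∨ 2 = 2
u ⊃ u = 2 ⊃ 2 = 4
(u ∨ u) ∧ (u ⊃ u) = 2 ∧ 4 = 2
u ⊃ u = 2 ⊃ 2 = 4
(u ⊃ u) ∧ u = 4 ∧ 2 = 2
((u ∨ u) ∧ (u ⊃ u)) ∧ ((u ⊃ u) ∧ u) = 2 ∧ 2 = 2
¬((u ⊃ u) ∧ (u ∨ u)) ∨ (((u ∨ u) ∧ (u ⊃ u)) ∧ ((u ⊃ u) ∧ u)) = 2 ∨ 2 = 2
No assignment yields a value below 2, so this is the minimum.

2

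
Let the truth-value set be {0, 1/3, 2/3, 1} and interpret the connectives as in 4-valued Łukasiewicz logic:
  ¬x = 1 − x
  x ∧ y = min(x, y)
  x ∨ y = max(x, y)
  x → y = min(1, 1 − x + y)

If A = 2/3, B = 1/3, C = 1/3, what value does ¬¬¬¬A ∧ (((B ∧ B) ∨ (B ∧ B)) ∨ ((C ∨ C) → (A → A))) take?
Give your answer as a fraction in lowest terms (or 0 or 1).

2/3

¬A = ¬2/3 = 1/3
¬¬A = ¬1/3 = 2/3
¬¬¬A = ¬2/3 = 1/3
¬¬¬¬A = ¬1/3 = 2/3
B ∧ B = 1/3 ∧ 1/3 = 1/3
B ∧ B = 1/3 ∧ 1/3 = 1/3
(B ∧ B) ∨ (B ∧ B) = 1/3 ∨ 1/3 = 1/3
C ∨ C = 1/3 ∨ 1/3 = 1/3
A → A = 2/3 → 2/3 = 1
(C ∨ C) → (A → A) = 1/3 → 1 = 1
((B ∧ B) ∨ (B ∧ B)) ∨ ((C ∨ C) → (A → A)) = 1/3 ∨ 1 = 1
¬¬¬¬A ∧ (((B ∧ B) ∨ (B ∧ B)) ∨ ((C ∨ C) → (A → A))) = 2/3 ∧ 1 = 2/3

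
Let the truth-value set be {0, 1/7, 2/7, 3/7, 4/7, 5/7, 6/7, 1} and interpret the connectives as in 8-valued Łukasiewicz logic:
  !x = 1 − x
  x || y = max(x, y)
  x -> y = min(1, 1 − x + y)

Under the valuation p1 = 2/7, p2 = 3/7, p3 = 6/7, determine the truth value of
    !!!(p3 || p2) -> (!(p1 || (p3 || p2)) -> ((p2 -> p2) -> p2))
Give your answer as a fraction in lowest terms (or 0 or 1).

p3 || p2 = 6/7 || 3/7 = 6/7
!(p3 || p2) = !6/7 = 1/7
!!(p3 || p2) = !1/7 = 6/7
!!!(p3 || p2) = !6/7 = 1/7
p3 || p2 = 6/7 || 3/7 = 6/7
p1 || (p3 || p2) = 2/7 || 6/7 = 6/7
!(p1 || (p3 || p2)) = !6/7 = 1/7
p2 -> p2 = 3/7 -> 3/7 = 1
(p2 -> p2) -> p2 = 1 -> 3/7 = 3/7
!(p1 || (p3 || p2)) -> ((p2 -> p2) -> p2) = 1/7 -> 3/7 = 1
!!!(p3 || p2) -> (!(p1 || (p3 || p2)) -> ((p2 -> p2) -> p2)) = 1/7 -> 1 = 1

1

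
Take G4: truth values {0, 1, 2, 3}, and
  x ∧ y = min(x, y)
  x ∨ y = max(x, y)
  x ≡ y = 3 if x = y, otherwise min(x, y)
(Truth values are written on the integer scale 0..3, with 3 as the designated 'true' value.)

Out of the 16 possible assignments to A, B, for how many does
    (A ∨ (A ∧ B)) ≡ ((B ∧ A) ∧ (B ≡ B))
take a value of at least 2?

11

A = 0, B = 0 ↦ 3  ≥
A = 0, B = 1 ↦ 3  ≥
A = 0, B = 2 ↦ 3  ≥
A = 0, B = 3 ↦ 3  ≥
A = 1, B = 0 ↦ 0  <
A = 1, B = 1 ↦ 3  ≥
A = 1, B = 2 ↦ 3  ≥
A = 1, B = 3 ↦ 3  ≥
A = 2, B = 0 ↦ 0  <
A = 2, B = 1 ↦ 1  <
A = 2, B = 2 ↦ 3  ≥
A = 2, B = 3 ↦ 3  ≥
A = 3, B = 0 ↦ 0  <
A = 3, B = 1 ↦ 1  <
A = 3, B = 2 ↦ 2  ≥
A = 3, B = 3 ↦ 3  ≥
So 11 of the 16 assignments meet the threshold.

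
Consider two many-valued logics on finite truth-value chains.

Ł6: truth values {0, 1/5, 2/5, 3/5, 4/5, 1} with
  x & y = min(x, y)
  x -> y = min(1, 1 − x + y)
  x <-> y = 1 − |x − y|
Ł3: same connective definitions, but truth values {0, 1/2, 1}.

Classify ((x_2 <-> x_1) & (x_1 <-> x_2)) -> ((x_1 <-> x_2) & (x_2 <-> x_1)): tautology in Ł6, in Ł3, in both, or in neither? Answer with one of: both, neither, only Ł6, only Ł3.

In Ł6: every assignment gives 1 — tautology.
In Ł3: every assignment gives 1 — tautology.

both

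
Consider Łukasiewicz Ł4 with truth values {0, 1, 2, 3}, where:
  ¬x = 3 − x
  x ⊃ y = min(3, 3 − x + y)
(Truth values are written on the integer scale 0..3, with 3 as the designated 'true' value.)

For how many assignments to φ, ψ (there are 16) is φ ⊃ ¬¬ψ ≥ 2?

13

φ = 0, ψ = 0 ↦ 3  ≥
φ = 0, ψ = 1 ↦ 3  ≥
φ = 0, ψ = 2 ↦ 3  ≥
φ = 0, ψ = 3 ↦ 3  ≥
φ = 1, ψ = 0 ↦ 2  ≥
φ = 1, ψ = 1 ↦ 3  ≥
φ = 1, ψ = 2 ↦ 3  ≥
φ = 1, ψ = 3 ↦ 3  ≥
φ = 2, ψ = 0 ↦ 1  <
φ = 2, ψ = 1 ↦ 2  ≥
φ = 2, ψ = 2 ↦ 3  ≥
φ = 2, ψ = 3 ↦ 3  ≥
φ = 3, ψ = 0 ↦ 0  <
φ = 3, ψ = 1 ↦ 1  <
φ = 3, ψ = 2 ↦ 2  ≥
φ = 3, ψ = 3 ↦ 3  ≥
So 13 of the 16 assignments meet the threshold.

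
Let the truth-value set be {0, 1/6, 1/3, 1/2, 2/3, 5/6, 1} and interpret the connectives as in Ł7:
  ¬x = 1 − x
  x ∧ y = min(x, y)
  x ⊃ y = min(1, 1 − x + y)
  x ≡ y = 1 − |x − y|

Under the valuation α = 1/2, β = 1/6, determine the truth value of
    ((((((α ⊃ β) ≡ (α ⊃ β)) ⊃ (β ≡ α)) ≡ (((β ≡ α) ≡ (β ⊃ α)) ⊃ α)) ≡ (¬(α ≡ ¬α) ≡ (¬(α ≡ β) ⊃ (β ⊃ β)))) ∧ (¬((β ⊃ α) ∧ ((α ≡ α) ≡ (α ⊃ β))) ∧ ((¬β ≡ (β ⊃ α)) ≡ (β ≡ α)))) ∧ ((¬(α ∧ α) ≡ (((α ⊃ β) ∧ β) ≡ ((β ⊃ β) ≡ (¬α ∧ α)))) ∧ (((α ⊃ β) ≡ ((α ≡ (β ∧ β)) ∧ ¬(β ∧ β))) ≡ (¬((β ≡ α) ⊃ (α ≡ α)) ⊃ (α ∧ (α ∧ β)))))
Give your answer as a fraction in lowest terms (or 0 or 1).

α ⊃ β = 1/2 ⊃ 1/6 = 2/3
α ⊃ β = 1/2 ⊃ 1/6 = 2/3
(α ⊃ β) ≡ (α ⊃ β) = 2/3 ≡ 2/3 = 1
β ≡ α = 1/6 ≡ 1/2 = 2/3
((α ⊃ β) ≡ (α ⊃ β)) ⊃ (β ≡ α) = 1 ⊃ 2/3 = 2/3
β ≡ α = 1/6 ≡ 1/2 = 2/3
β ⊃ α = 1/6 ⊃ 1/2 = 1
(β ≡ α) ≡ (β ⊃ α) = 2/3 ≡ 1 = 2/3
((β ≡ α) ≡ (β ⊃ α)) ⊃ α = 2/3 ⊃ 1/2 = 5/6
(((α ⊃ β) ≡ (α ⊃ β)) ⊃ (β ≡ α)) ≡ (((β ≡ α) ≡ (β ⊃ α)) ⊃ α) = 2/3 ≡ 5/6 = 5/6
¬α = ¬1/2 = 1/2
α ≡ ¬α = 1/2 ≡ 1/2 = 1
¬(α ≡ ¬α) = ¬1 = 0
α ≡ β = 1/2 ≡ 1/6 = 2/3
¬(α ≡ β) = ¬2/3 = 1/3
β ⊃ β = 1/6 ⊃ 1/6 = 1
¬(α ≡ β) ⊃ (β ⊃ β) = 1/3 ⊃ 1 = 1
¬(α ≡ ¬α) ≡ (¬(α ≡ β) ⊃ (β ⊃ β)) = 0 ≡ 1 = 0
((((α ⊃ β) ≡ (α ⊃ β)) ⊃ (β ≡ α)) ≡ (((β ≡ α) ≡ (β ⊃ α)) ⊃ α)) ≡ (¬(α ≡ ¬α) ≡ (¬(α ≡ β) ⊃ (β ⊃ β))) = 5/6 ≡ 0 = 1/6
β ⊃ α = 1/6 ⊃ 1/2 = 1
α ≡ α = 1/2 ≡ 1/2 = 1
α ⊃ β = 1/2 ⊃ 1/6 = 2/3
(α ≡ α) ≡ (α ⊃ β) = 1 ≡ 2/3 = 2/3
(β ⊃ α) ∧ ((α ≡ α) ≡ (α ⊃ β)) = 1 ∧ 2/3 = 2/3
¬((β ⊃ α) ∧ ((α ≡ α) ≡ (α ⊃ β))) = ¬2/3 = 1/3
¬β = ¬1/6 = 5/6
β ⊃ α = 1/6 ⊃ 1/2 = 1
¬β ≡ (β ⊃ α) = 5/6 ≡ 1 = 5/6
β ≡ α = 1/6 ≡ 1/2 = 2/3
(¬β ≡ (β ⊃ α)) ≡ (β ≡ α) = 5/6 ≡ 2/3 = 5/6
¬((β ⊃ α) ∧ ((α ≡ α) ≡ (α ⊃ β))) ∧ ((¬β ≡ (β ⊃ α)) ≡ (β ≡ α)) = 1/3 ∧ 5/6 = 1/3
(((((α ⊃ β) ≡ (α ⊃ β)) ⊃ (β ≡ α)) ≡ (((β ≡ α) ≡ (β ⊃ α)) ⊃ α)) ≡ (¬(α ≡ ¬α) ≡ (¬(α ≡ β) ⊃ (β ⊃ β)))) ∧ (¬((β ⊃ α) ∧ ((α ≡ α) ≡ (α ⊃ β))) ∧ ((¬β ≡ (β ⊃ α)) ≡ (β ≡ α))) = 1/6 ∧ 1/3 = 1/6
α ∧ α = 1/2 ∧ 1/2 = 1/2
¬(α ∧ α) = ¬1/2 = 1/2
α ⊃ β = 1/2 ⊃ 1/6 = 2/3
(α ⊃ β) ∧ β = 2/3 ∧ 1/6 = 1/6
β ⊃ β = 1/6 ⊃ 1/6 = 1
¬α = ¬1/2 = 1/2
¬α ∧ α = 1/2 ∧ 1/2 = 1/2
(β ⊃ β) ≡ (¬α ∧ α) = 1 ≡ 1/2 = 1/2
((α ⊃ β) ∧ β) ≡ ((β ⊃ β) ≡ (¬α ∧ α)) = 1/6 ≡ 1/2 = 2/3
¬(α ∧ α) ≡ (((α ⊃ β) ∧ β) ≡ ((β ⊃ β) ≡ (¬α ∧ α))) = 1/2 ≡ 2/3 = 5/6
α ⊃ β = 1/2 ⊃ 1/6 = 2/3
β ∧ β = 1/6 ∧ 1/6 = 1/6
α ≡ (β ∧ β) = 1/2 ≡ 1/6 = 2/3
β ∧ β = 1/6 ∧ 1/6 = 1/6
¬(β ∧ β) = ¬1/6 = 5/6
(α ≡ (β ∧ β)) ∧ ¬(β ∧ β) = 2/3 ∧ 5/6 = 2/3
(α ⊃ β) ≡ ((α ≡ (β ∧ β)) ∧ ¬(β ∧ β)) = 2/3 ≡ 2/3 = 1
β ≡ α = 1/6 ≡ 1/2 = 2/3
α ≡ α = 1/2 ≡ 1/2 = 1
(β ≡ α) ⊃ (α ≡ α) = 2/3 ⊃ 1 = 1
¬((β ≡ α) ⊃ (α ≡ α)) = ¬1 = 0
α ∧ β = 1/2 ∧ 1/6 = 1/6
α ∧ (α ∧ β) = 1/2 ∧ 1/6 = 1/6
¬((β ≡ α) ⊃ (α ≡ α)) ⊃ (α ∧ (α ∧ β)) = 0 ⊃ 1/6 = 1
((α ⊃ β) ≡ ((α ≡ (β ∧ β)) ∧ ¬(β ∧ β))) ≡ (¬((β ≡ α) ⊃ (α ≡ α)) ⊃ (α ∧ (α ∧ β))) = 1 ≡ 1 = 1
(¬(α ∧ α) ≡ (((α ⊃ β) ∧ β) ≡ ((β ⊃ β) ≡ (¬α ∧ α)))) ∧ (((α ⊃ β) ≡ ((α ≡ (β ∧ β)) ∧ ¬(β ∧ β))) ≡ (¬((β ≡ α) ⊃ (α ≡ α)) ⊃ (α ∧ (α ∧ β)))) = 5/6 ∧ 1 = 5/6
((((((α ⊃ β) ≡ (α ⊃ β)) ⊃ (β ≡ α)) ≡ (((β ≡ α) ≡ (β ⊃ α)) ⊃ α)) ≡ (¬(α ≡ ¬α) ≡ (¬(α ≡ β) ⊃ (β ⊃ β)))) ∧ (¬((β ⊃ α) ∧ ((α ≡ α) ≡ (α ⊃ β))) ∧ ((¬β ≡ (β ⊃ α)) ≡ (β ≡ α)))) ∧ ((¬(α ∧ α) ≡ (((α ⊃ β) ∧ β) ≡ ((β ⊃ β) ≡ (¬α ∧ α)))) ∧ (((α ⊃ β) ≡ ((α ≡ (β ∧ β)) ∧ ¬(β ∧ β))) ≡ (¬((β ≡ α) ⊃ (α ≡ α)) ⊃ (α ∧ (α ∧ β))))) = 1/6 ∧ 5/6 = 1/6

1/6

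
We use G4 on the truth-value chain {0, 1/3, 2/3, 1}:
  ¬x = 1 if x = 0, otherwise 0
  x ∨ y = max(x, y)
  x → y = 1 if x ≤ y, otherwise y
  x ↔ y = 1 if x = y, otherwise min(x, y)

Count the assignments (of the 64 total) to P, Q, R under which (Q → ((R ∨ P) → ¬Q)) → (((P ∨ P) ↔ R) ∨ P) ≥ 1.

value 1: 55 assignments (counts)
value 2/3: 3 assignments
value 1/3: 3 assignments
value 0: 3 assignments
So 55 of the 64 assignments meet the threshold.

55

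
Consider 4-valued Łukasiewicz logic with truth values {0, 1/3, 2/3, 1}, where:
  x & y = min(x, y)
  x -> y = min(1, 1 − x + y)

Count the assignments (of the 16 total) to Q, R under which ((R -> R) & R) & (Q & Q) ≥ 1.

1

Q = 0, R = 0 ↦ 0  <
Q = 0, R = 1/3 ↦ 0  <
Q = 0, R = 2/3 ↦ 0  <
Q = 0, R = 1 ↦ 0  <
Q = 1/3, R = 0 ↦ 0  <
Q = 1/3, R = 1/3 ↦ 1/3  <
Q = 1/3, R = 2/3 ↦ 1/3  <
Q = 1/3, R = 1 ↦ 1/3  <
Q = 2/3, R = 0 ↦ 0  <
Q = 2/3, R = 1/3 ↦ 1/3  <
Q = 2/3, R = 2/3 ↦ 2/3  <
Q = 2/3, R = 1 ↦ 2/3  <
Q = 1, R = 0 ↦ 0  <
Q = 1, R = 1/3 ↦ 1/3  <
Q = 1, R = 2/3 ↦ 2/3  <
Q = 1, R = 1 ↦ 1  ≥
So 1 of the 16 assignments meets the threshold.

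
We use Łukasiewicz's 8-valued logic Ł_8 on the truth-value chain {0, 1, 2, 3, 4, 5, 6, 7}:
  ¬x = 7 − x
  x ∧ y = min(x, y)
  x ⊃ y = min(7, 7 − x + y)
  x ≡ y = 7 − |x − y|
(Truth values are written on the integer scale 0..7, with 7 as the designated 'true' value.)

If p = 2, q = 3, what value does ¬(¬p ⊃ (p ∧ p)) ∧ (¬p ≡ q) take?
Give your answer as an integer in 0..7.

3

¬p = ¬2 = 5
p ∧ p = 2 ∧ 2 = 2
¬p ⊃ (p ∧ p) = 5 ⊃ 2 = 4
¬(¬p ⊃ (p ∧ p)) = ¬4 = 3
¬p = ¬2 = 5
¬p ≡ q = 5 ≡ 3 = 5
¬(¬p ⊃ (p ∧ p)) ∧ (¬p ≡ q) = 3 ∧ 5 = 3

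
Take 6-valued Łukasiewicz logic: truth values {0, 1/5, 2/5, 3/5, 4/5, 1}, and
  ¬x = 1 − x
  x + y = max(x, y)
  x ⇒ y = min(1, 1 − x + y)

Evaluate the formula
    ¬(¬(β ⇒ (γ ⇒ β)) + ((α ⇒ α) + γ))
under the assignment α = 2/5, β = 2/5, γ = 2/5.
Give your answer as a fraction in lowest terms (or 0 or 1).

γ ⇒ β = 2/5 ⇒ 2/5 = 1
β ⇒ (γ ⇒ β) = 2/5 ⇒ 1 = 1
¬(β ⇒ (γ ⇒ β)) = ¬1 = 0
α ⇒ α = 2/5 ⇒ 2/5 = 1
(α ⇒ α) + γ = 1 + 2/5 = 1
¬(β ⇒ (γ ⇒ β)) + ((α ⇒ α) + γ) = 0 + 1 = 1
¬(¬(β ⇒ (γ ⇒ β)) + ((α ⇒ α) + γ)) = ¬1 = 0

0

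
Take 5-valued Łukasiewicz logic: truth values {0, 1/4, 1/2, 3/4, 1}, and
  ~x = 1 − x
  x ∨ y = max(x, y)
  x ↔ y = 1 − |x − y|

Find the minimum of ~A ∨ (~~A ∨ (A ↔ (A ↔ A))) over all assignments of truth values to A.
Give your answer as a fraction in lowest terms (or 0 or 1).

Take A = 1/2:
~A = ~1/2 = 1/2
~A = ~1/2 = 1/2
~~A = ~1/2 = 1/2
A ↔ A = 1/2 ↔ 1/2 = 1
A ↔ (A ↔ A) = 1/2 ↔ 1 = 1/2
~~A ∨ (A ↔ (A ↔ A)) = 1/2 ∨ 1/2 = 1/2
~A ∨ (~~A ∨ (A ↔ (A ↔ A))) = 1/2 ∨ 1/2 = 1/2
No assignment yields a value below 1/2, so this is the minimum.

1/2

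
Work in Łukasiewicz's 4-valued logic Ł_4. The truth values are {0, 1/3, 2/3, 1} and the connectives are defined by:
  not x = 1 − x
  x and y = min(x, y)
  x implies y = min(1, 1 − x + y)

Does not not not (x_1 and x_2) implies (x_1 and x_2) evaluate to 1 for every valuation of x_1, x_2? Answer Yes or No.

No

Counterexample: take x_1 = 0, x_2 = 0.
x_1 and x_2 = 0 and 0 = 0
not (x_1 and x_2) = not 0 = 1
not not (x_1 and x_2) = not 1 = 0
not not not (x_1 and x_2) = not 0 = 1
x_1 and x_2 = 0 and 0 = 0
not not not (x_1 and x_2) implies (x_1 and x_2) = 1 implies 0 = 0
This gives 0 ≠ 1.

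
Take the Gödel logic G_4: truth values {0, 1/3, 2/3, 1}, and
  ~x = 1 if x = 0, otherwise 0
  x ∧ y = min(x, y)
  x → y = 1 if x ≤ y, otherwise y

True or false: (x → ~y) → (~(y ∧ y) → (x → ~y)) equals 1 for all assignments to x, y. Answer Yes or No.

Yes

x = 0, y = 0 ↦ 1
x = 0, y = 1/3 ↦ 1
x = 0, y = 2/3 ↦ 1
x = 0, y = 1 ↦ 1
x = 1/3, y = 0 ↦ 1
x = 1/3, y = 1/3 ↦ 1
x = 1/3, y = 2/3 ↦ 1
x = 1/3, y = 1 ↦ 1
x = 2/3, y = 0 ↦ 1
x = 2/3, y = 1/3 ↦ 1
x = 2/3, y = 2/3 ↦ 1
x = 2/3, y = 1 ↦ 1
x = 1, y = 0 ↦ 1
x = 1, y = 1/3 ↦ 1
x = 1, y = 2/3 ↦ 1
x = 1, y = 1 ↦ 1
Every assignment gives a value ≥ 1.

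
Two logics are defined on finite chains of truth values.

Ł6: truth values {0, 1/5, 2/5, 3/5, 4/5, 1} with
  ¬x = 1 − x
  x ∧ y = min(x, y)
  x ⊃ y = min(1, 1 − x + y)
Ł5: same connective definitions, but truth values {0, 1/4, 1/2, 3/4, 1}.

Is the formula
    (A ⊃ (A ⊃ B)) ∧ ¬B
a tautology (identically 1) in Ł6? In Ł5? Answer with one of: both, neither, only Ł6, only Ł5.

neither

In Ł6: at A = 0, B = 1/5 the value is 4/5 — not a tautology.
In Ł5: at A = 0, B = 1/4 the value is 3/4 — not a tautology.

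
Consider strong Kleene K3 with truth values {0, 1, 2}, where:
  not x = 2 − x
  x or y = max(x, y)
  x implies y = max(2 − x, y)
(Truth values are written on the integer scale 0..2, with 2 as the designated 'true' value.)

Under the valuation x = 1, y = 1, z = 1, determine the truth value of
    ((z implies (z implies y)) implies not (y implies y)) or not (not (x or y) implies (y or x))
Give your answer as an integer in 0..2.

1

z implies y = 1 implies 1 = 1
z implies (z implies y) = 1 implies 1 = 1
y implies y = 1 implies 1 = 1
not (y implies y) = not 1 = 1
(z implies (z implies y)) implies not (y implies y) = 1 implies 1 = 1
x or y = 1 or 1 = 1
not (x or y) = not 1 = 1
y or x = 1 or 1 = 1
not (x or y) implies (y or x) = 1 implies 1 = 1
not (not (x or y) implies (y or x)) = not 1 = 1
((z implies (z implies y)) implies not (y implies y)) or not (not (x or y) implies (y or x)) = 1 or 1 = 1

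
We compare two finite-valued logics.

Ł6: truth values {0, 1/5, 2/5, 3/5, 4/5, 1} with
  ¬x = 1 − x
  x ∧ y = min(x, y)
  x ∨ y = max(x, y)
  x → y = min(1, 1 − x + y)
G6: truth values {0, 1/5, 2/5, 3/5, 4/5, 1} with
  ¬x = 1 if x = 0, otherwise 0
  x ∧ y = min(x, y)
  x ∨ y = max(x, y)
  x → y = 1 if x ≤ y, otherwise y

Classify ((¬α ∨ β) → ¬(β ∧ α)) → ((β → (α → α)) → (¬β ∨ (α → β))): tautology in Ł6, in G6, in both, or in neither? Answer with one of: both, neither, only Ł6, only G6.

only G6

In Ł6: at α = 2/5, β = 1/5 the value is 4/5 — not a tautology.
In G6: every assignment gives 1 — tautology.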